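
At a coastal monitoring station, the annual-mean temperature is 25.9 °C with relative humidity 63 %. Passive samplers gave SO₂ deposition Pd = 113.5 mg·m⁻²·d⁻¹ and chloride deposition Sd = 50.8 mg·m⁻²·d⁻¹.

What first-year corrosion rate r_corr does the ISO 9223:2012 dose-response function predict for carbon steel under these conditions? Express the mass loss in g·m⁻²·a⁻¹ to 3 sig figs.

carbon steel: temperature factor f = -0.054·(15.9) = -0.8586
  Pd branch = 1.77·Pd^0.52·e^(0.02·RH+f) = 30.97 μm/a
  Sd branch = 0.102·Sd^0.62·e^(0.033·RH+0.04·T) = 26.25 μm/a
  sum: 30.97 + 26.25 → r_corr = 57.21 μm/a
Convert to mass loss: 57.21 μm/a × 7.85 g/cm³ = 449.1 g·m⁻²·a⁻¹

r_corr = 449 g·m⁻²·a⁻¹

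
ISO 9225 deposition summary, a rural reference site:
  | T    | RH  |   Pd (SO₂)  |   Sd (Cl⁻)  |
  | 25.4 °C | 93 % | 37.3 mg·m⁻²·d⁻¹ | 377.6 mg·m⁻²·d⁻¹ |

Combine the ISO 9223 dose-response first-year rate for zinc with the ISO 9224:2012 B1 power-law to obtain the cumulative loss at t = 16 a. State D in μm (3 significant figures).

D(16) = 104 μm

zinc: T>10 °C ⇒ hinge -0.071·(25.4−10) = -1.0934
  sulphur-dioxide contribution → 1.532 μm/a
  chloride contribution → 9.391 μm/a
  ⇒ r_corr(zinc) = 10.92 μm/a
Power-law: D(16) = r_corr · 16^0.813
  D(16) = 10.92 × 16^0.813 = 10.92 × 9.527 = 104.1 μm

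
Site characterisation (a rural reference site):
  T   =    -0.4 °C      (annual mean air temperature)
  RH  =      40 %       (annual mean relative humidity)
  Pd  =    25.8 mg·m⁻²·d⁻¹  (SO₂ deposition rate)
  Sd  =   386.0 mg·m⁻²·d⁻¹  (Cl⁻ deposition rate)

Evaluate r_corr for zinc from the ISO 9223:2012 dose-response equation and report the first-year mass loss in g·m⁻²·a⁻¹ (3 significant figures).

r_corr = 6.59 g·m⁻²·a⁻¹

zinc: f(T) = +0.038·(T−10) [T≤10 °C] = -0.3952
  sulphur-dioxide contribution → 0.2286 μm/a
  chloride contribution → 0.6944 μm/a
  total first-year rate 0.923 μm/a
Convert to mass loss: 0.923 μm/a × 7.14 g/cm³ = 6.59 g·m⁻²·a⁻¹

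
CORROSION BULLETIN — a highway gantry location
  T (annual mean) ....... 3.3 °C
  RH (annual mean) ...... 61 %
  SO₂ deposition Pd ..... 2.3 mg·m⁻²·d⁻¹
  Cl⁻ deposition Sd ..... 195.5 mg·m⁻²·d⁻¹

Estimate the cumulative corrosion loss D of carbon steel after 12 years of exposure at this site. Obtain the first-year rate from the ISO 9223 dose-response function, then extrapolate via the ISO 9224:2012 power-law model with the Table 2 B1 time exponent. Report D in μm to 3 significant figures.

D(12) = 96.6 μm

carbon steel: f(T) = +0.150·(T−10) [T≤10 °C] = -1.0050
  SO₂ term: 1.77·2.3^0.52·exp(0.02·61-1.0050) = 3.384
  Sd branch = 0.102·Sd^0.62·e^(0.033·RH+0.04·T) = 22.94 μm/a
  sum: 3.384 + 22.94 → r_corr = 26.33 μm/a
ISO 9224: D(t) = r_corr · t^b with b = 0.523 (carbon steel, B1)
  D(12) = 26.33 × 12^0.523 = 26.33 × 3.668 = 96.57 μm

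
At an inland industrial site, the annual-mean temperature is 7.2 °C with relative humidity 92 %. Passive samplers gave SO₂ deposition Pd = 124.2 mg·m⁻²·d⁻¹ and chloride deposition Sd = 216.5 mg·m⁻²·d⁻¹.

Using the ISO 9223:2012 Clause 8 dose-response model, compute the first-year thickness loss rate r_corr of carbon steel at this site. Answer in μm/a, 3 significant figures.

carbon steel: T≤10 °C ⇒ hinge +0.150·(7.2−10) = -0.4200
  SO₂ term: 1.77·124.2^0.52·exp(0.02·92-0.4200) = 89.87
  Sd branch = 0.102·Sd^0.62·e^(0.033·RH+0.04·T) = 79.47 μm/a
  r_corr = 89.87 + 79.47 = 169.3 μm/a

r_corr = 169 μm/a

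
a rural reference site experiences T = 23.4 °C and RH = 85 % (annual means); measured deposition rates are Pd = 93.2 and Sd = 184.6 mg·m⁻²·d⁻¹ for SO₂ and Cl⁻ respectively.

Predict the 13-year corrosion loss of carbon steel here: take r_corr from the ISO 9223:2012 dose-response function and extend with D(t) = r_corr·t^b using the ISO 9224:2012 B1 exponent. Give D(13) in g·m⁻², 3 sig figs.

carbon steel: f(T) = -0.054·(T−10) [T>10 °C] = -0.7236
  Pd branch = 1.77·Pd^0.52·e^(0.02·RH+f) = 49.67 μm/a
  Sd branch = 0.102·Sd^0.62·e^(0.033·RH+0.04·T) = 109.2 μm/a
  r_corr = 49.67 + 109.2 = 158.9 μm/a
Power-law: D(13) = r_corr · 13^0.523
  D(13) = 158.9 × 13^0.523 = 158.9 × 3.825 = 607.8 μm
  Mass loss = 607.8 μm × 7.85 g/cm³ = 4771 g·m⁻²

D(13) = 4.77e+03 g·m⁻²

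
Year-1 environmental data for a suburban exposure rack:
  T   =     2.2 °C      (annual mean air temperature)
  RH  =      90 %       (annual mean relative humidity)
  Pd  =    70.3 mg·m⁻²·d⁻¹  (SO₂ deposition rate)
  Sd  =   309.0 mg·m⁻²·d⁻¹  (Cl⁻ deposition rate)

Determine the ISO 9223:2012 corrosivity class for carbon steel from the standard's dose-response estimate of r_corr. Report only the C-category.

carbon steel: T≤10 °C ⇒ hinge +0.150·(2.2−10) = -1.1700
  SO₂ term: 1.77·70.3^0.52·exp(0.02·90-1.1700) = 30.34
  Cl⁻ term: 0.102·309.0^0.62·exp(0.033·90+0.04·2.2) = 75.94
  r_corr = 30.34 + 75.94 = 106.3 μm/a
Category bounds: 80…200 μm/a bracket r_corr ⇒ C5

C5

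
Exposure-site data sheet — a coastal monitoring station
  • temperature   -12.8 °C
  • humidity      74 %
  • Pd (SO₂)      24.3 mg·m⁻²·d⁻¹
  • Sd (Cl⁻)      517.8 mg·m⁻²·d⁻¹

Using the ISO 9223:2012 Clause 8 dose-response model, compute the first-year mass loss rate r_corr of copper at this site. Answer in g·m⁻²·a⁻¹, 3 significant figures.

copper: temperature factor f = +0.126·(-22.8) = -2.8728
  sulphur-dioxide contribution → 0.05408 μm/a
  chloride contribution → 0.4247 μm/a
  ⇒ r_corr(copper) = 0.4788 μm/a
Convert to mass loss: 0.4788 μm/a × 8.96 g/cm³ = 4.29 g·m⁻²·a⁻¹

r_corr = 4.29 g·m⁻²·a⁻¹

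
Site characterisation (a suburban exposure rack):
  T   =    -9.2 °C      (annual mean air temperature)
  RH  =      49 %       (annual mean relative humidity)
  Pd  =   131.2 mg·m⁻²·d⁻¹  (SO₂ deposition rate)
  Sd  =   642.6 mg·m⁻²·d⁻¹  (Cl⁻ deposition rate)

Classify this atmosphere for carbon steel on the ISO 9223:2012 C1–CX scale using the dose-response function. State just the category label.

carbon steel: T≤10 °C ⇒ hinge +0.150·(-9.2−10) = -2.8800
  sulphur-dioxide contribution → 3.343 μm/a
  chloride contribution → 19.59 μm/a
  ⇒ r_corr(carbon steel) = 22.93 μm/a
ISO 9223 Table 2 (carbon steel): 1.3 < 22.9 ≤ 25 μm/a ⇒ C2

C2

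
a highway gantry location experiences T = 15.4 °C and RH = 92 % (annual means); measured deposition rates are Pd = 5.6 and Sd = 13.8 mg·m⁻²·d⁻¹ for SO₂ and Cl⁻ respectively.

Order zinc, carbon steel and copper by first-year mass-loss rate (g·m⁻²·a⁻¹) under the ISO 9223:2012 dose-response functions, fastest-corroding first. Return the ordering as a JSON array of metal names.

zinc: f(T) = -0.071·(T−10) [T>10 °C] = -0.3834
  Pd branch = 0.0129·Pd^0.44·e^(0.046·RH+f) = 1.292 μm/a
  Sd branch = 0.0175·Sd^0.57·e^(0.008·RH+0.085·T) = 0.6038 μm/a
  sum: 1.292 + 0.6038 → r_corr = 1.896 μm/a
  mass loss = 1.896 μm/a × 7.14 g/cm³ = 13.54 g·m⁻²·a⁻¹
carbon steel: f(T) = -0.054·(T−10) [T>10 °C] = -0.2916
  SO₂ term: 1.77·5.6^0.52·exp(0.02·92-0.2916) = 20.39
  Cl⁻ term: 0.102·13.8^0.62·exp(0.033·92+0.04·15.4) = 20.02
  r_corr = 20.39 + 20.02 = 40.41 μm/a
  mass loss = 40.41 μm/a × 7.85 g/cm³ = 317.2 g·m⁻²·a⁻¹
copper: f(T) = -0.080·(T−10) [T>10 °C] = -0.4320
  SO₂ term: 0.0053·5.6^0.26·exp(0.059·92-0.4320) = 1.226
  Cl⁻ term: 0.01025·13.8^0.27·exp(0.036·92+0.049·15.4) = 1.215
  r_corr = 1.226 + 1.215 = 2.441 μm/a
  mass loss = 2.441 μm/a × 8.96 g/cm³ = 21.87 g·m⁻²·a⁻¹
Ordering by g·m⁻²·a⁻¹: carbon steel (317) > copper (21.9) > zinc (13.5)

["carbon steel", "copper", "zinc"]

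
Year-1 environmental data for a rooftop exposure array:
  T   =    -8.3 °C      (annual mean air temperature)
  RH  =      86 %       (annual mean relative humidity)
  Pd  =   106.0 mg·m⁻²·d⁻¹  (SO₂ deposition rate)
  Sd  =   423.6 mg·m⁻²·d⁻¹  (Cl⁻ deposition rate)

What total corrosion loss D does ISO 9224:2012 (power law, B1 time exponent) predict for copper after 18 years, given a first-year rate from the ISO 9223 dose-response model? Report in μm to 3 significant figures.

D(18) = 7.26 μm

copper: f(T) = +0.126·(T−10) [T≤10 °C] = -2.3058
  Pd branch = 0.0053·Pd^0.26·e^(0.059·RH+f) = 0.2838 μm/a
  Cl⁻ term: 0.01025·423.6^0.27·exp(0.036·86+0.049·-8.3) = 0.7726
  r_corr = 0.2838 + 0.7726 = 1.056 μm/a
ISO 9224: D(t) = r_corr · t^b with b = 0.667 (copper, B1)
  D(18) = 1.056 × 18^0.667 = 1.056 × 6.875 = 7.263 μm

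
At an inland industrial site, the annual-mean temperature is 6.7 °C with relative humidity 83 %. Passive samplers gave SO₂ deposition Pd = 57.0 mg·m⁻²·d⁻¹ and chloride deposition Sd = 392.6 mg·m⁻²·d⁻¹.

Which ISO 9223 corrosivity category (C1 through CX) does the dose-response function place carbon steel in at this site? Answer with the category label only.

carbon steel: T≤10 °C ⇒ hinge +0.150·(6.7−10) = -0.4950
  sulphur-dioxide contribution → 46.45 μm/a
  chloride contribution → 83.71 μm/a
  ⇒ r_corr(carbon steel) = 130.2 μm/a
130 μm/a falls in (80, 200] for carbon steel → category C5

C5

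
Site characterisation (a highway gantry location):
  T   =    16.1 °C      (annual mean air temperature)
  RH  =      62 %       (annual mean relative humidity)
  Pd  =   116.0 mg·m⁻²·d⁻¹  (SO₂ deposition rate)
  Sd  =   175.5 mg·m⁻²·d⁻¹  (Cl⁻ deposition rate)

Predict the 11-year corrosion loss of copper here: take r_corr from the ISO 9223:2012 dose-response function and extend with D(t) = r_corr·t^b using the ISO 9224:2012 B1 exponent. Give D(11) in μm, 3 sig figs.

copper: T>10 °C ⇒ hinge -0.080·(16.1−10) = -0.4880
  Pd branch = 0.0053·Pd^0.26·e^(0.059·RH+f) = 0.4343 μm/a
  Cl⁻ term: 0.01025·175.5^0.27·exp(0.036·62+0.049·16.1) = 0.8485
  sum: 0.4343 + 0.8485 → r_corr = 1.283 μm/a
Long-term exponent b (ISO 9224 Table 2, B1) = 0.667
  D(11) = 1.283 × 11^0.667 = 1.283 × 4.95 = 6.35 μm

D(11) = 6.35 μm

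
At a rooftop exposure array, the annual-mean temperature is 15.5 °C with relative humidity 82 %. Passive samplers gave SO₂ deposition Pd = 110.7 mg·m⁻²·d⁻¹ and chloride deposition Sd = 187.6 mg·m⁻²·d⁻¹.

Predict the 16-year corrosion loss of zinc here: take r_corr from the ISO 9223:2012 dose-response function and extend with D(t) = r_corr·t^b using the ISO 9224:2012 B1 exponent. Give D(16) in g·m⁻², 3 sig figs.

D(16) = 374 g·m⁻²

zinc: T>10 °C ⇒ hinge -0.071·(15.5−10) = -0.3905
  SO₂ term: 0.0129·110.7^0.44·exp(0.046·82-0.3905) = 3.01
  Sd branch = 0.0175·Sd^0.57·e^(0.008·RH+0.085·T) = 2.488 μm/a
  r_corr = 3.01 + 2.488 = 5.498 μm/a
ISO 9224: D(t) = r_corr · t^b with b = 0.813 (zinc, B1)
  D(16) = 5.498 × 16^0.813 = 5.498 × 9.527 = 52.38 μm
  Mass loss = 52.38 μm × 7.14 g/cm³ = 374 g·m⁻²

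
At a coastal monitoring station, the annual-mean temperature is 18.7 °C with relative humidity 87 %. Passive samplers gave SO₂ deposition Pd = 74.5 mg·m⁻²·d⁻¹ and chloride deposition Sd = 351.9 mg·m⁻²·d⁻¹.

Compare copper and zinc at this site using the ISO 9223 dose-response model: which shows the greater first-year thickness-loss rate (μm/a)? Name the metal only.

zinc

copper: f(T) = -0.080·(T−10) [T>10 °C] = -0.6960
  Pd branch = 0.0053·Pd^0.26·e^(0.059·RH+f) = 1.374 μm/a
  Cl⁻ term: 0.01025·351.9^0.27·exp(0.036·87+0.049·18.7) = 2.86
  r_corr = 1.374 + 2.86 = 4.234 μm/a
zinc: T>10 °C ⇒ hinge -0.071·(18.7−10) = -0.6177
  SO₂ term: 0.0129·74.5^0.44·exp(0.046·87-0.6177) = 2.536
  Cl⁻ term: 0.0175·351.9^0.57·exp(0.008·87+0.085·18.7) = 4.865
  sum: 2.536 + 4.865 → r_corr = 7.401 μm/a
Ordering by μm/a: zinc (7.4) > copper (4.23)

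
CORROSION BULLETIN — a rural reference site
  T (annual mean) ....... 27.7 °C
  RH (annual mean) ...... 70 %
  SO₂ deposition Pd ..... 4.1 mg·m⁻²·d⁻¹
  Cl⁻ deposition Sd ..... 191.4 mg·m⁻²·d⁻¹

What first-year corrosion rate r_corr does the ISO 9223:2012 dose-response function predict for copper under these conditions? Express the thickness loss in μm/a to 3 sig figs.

r_corr = 2.16 μm/a

copper: temperature factor f = -0.080·(17.7) = -1.4160
  sulphur-dioxide contribution → 0.1154 μm/a
  chloride contribution → 2.045 μm/a
  ⇒ r_corr(copper) = 2.161 μm/a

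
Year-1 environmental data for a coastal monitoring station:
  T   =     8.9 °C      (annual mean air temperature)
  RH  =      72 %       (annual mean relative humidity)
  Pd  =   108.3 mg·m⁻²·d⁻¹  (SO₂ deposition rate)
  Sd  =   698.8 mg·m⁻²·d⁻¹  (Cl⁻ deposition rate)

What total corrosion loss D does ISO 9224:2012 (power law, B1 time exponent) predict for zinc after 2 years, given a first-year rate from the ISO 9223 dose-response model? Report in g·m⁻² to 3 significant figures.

D(2) = 68.2 g·m⁻²

zinc: f(T) = +0.038·(T−10) [T≤10 °C] = -0.0418
  SO₂ term: 0.0129·108.3^0.44·exp(0.046·72-0.0418) = 2.667
  Cl⁻ term: 0.0175·698.8^0.57·exp(0.008·72+0.085·8.9) = 2.773
  sum: 2.667 + 2.773 → r_corr = 5.441 μm/a
Long-term exponent b (ISO 9224 Table 2, B1) = 0.813
  D(2) = 5.441 × 2^0.813 = 5.441 × 1.757 = 9.558 μm
  Mass loss = 9.558 μm × 7.14 g/cm³ = 68.25 g·m⁻²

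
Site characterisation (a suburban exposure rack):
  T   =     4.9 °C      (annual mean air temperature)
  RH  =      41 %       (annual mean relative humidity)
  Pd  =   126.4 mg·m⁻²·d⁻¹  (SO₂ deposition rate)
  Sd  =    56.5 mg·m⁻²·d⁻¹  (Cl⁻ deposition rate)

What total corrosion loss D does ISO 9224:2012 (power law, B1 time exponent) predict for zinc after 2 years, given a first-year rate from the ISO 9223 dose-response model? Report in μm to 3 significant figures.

zinc: T≤10 °C ⇒ hinge +0.038·(4.9−10) = -0.1938
  sulphur-dioxide contribution → 0.5892 μm/a
  chloride contribution → 0.3673 μm/a
  ⇒ r_corr(zinc) = 0.9565 μm/a
Power-law: D(2) = r_corr · 2^0.813
  D(2) = 0.9565 × 2^0.813 = 0.9565 × 1.757 = 1.68 μm

D(2) = 1.68 μm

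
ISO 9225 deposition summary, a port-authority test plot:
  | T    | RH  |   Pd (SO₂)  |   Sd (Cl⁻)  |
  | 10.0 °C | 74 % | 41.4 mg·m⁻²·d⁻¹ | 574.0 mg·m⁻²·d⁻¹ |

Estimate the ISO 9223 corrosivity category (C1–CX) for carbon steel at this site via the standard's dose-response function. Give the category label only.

C5

carbon steel: f(T) = +0.150·(T−10) [T≤10 °C] = +0.0000
  SO₂ term: 1.77·41.4^0.52·exp(0.02·74+0.0000) = 53.9
  Cl⁻ term: 0.102·574.0^0.62·exp(0.033·74+0.04·10.0) = 89.82
  r_corr = 53.9 + 89.82 = 143.7 μm/a
ISO 9223 Table 2 (carbon steel): 80 < 144 ≤ 200 μm/a ⇒ C5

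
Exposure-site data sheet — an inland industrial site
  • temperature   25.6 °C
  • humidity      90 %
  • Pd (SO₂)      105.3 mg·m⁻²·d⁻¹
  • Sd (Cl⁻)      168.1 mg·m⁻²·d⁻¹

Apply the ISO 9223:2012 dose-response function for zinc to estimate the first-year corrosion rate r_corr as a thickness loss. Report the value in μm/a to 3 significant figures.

zinc: T>10 °C ⇒ hinge -0.071·(25.6−10) = -1.1076
  Pd branch = 0.0129·Pd^0.44·e^(0.046·RH+f) = 2.077 μm/a
  Sd branch = 0.0175·Sd^0.57·e^(0.008·RH+0.085·T) = 5.879 μm/a
  r_corr = 2.077 + 5.879 = 7.956 μm/a

r_corr = 7.96 μm/a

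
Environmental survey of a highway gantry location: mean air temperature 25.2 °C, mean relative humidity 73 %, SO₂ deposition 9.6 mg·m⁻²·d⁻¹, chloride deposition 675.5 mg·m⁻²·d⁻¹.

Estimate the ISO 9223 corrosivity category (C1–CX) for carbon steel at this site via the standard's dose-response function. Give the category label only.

carbon steel: temperature factor f = -0.054·(15.2) = -0.8208
  Pd branch = 1.77·Pd^0.52·e^(0.02·RH+f) = 10.87 μm/a
  Cl⁻ term: 0.102·675.5^0.62·exp(0.033·73+0.04·25.2) = 176.6
  sum: 10.87 + 176.6 → r_corr = 187.5 μm/a
ISO 9223 Table 2 (carbon steel): 80 < 187 ≤ 200 μm/a ⇒ C5

C5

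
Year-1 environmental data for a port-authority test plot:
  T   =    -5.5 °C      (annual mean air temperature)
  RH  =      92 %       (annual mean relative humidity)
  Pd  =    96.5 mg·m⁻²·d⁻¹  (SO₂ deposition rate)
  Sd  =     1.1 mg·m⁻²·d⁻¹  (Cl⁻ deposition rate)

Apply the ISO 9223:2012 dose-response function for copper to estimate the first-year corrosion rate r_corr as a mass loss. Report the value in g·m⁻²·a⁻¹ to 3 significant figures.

copper: f(T) = +0.126·(T−10) [T≤10 °C] = -1.9530
  SO₂ term: 0.0053·96.5^0.26·exp(0.059·92-1.9530) = 0.5616
  Sd branch = 0.01025·Sd^0.27·e^(0.036·RH+0.049·T) = 0.2204 μm/a
  r_corr = 0.5616 + 0.2204 = 0.782 μm/a
Convert to mass loss: 0.782 μm/a × 8.96 g/cm³ = 7.007 g·m⁻²·a⁻¹

r_corr = 7.01 g·m⁻²·a⁻¹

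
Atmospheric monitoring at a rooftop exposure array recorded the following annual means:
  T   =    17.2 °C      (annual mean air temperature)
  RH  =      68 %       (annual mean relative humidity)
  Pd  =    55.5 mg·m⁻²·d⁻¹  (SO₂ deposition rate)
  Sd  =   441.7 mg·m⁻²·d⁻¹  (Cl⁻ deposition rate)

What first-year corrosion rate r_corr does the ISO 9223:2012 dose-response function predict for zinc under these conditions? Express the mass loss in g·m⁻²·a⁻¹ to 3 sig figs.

r_corr = 37.3 g·m⁻²·a⁻¹

zinc: f(T) = -0.071·(T−10) [T>10 °C] = -0.5112
  Pd branch = 0.0129·Pd^0.44·e^(0.046·RH+f) = 1.034 μm/a
  Sd branch = 0.0175·Sd^0.57·e^(0.008·RH+0.085·T) = 4.188 μm/a
  sum: 1.034 + 4.188 → r_corr = 5.222 μm/a
Convert to mass loss: 5.222 μm/a × 7.14 g/cm³ = 37.28 g·m⁻²·a⁻¹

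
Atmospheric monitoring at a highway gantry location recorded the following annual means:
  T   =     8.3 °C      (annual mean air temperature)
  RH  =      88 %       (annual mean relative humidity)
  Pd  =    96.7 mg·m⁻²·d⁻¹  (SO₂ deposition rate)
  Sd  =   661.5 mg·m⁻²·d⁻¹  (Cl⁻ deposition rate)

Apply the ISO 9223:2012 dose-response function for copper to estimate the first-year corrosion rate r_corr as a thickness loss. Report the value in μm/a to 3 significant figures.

copper: temperature factor f = +0.126·(-1.7) = -0.2142
  Pd branch = 0.0053·Pd^0.26·e^(0.059·RH+f) = 2.525 μm/a
  Sd branch = 0.01025·Sd^0.27·e^(0.036·RH+0.049·T) = 2.112 μm/a
  sum: 2.525 + 2.112 → r_corr = 4.638 μm/a

r_corr = 4.64 μm/a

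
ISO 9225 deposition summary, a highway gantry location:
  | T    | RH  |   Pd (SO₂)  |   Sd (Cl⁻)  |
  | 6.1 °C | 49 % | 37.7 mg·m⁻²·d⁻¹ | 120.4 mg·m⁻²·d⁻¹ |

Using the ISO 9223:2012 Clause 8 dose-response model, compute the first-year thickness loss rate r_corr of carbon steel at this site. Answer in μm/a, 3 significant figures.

carbon steel: T≤10 °C ⇒ hinge +0.150·(6.1−10) = -0.5850
  SO₂ term: 1.77·37.7^0.52·exp(0.02·49-0.5850) = 17.35
  Cl⁻ term: 0.102·120.4^0.62·exp(0.033·49+0.04·6.1) = 12.79
  r_corr = 17.35 + 12.79 = 30.13 μm/a

r_corr = 30.1 μm/a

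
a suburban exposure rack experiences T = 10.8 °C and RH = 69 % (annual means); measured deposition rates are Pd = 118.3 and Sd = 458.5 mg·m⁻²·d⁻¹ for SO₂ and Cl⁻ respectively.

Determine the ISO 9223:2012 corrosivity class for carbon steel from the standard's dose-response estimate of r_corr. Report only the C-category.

carbon steel: T>10 °C ⇒ hinge -0.054·(10.8−10) = -0.0432
  SO₂ term: 1.77·118.3^0.52·exp(0.02·69-0.0432) = 80.63
  Sd branch = 0.102·Sd^0.62·e^(0.033·RH+0.04·T) = 68.41 μm/a
  sum: 80.63 + 68.41 → r_corr = 149 μm/a
Category bounds: 80…200 μm/a bracket r_corr ⇒ C5

C5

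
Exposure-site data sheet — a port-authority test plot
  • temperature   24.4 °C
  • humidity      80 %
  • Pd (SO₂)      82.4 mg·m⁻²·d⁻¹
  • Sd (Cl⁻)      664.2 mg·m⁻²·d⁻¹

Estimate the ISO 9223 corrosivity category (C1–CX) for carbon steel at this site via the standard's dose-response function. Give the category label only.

carbon steel: T>10 °C ⇒ hinge -0.054·(24.4−10) = -0.7776
  SO₂ term: 1.77·82.4^0.52·exp(0.02·80-0.7776) = 39.94
  Sd branch = 0.102·Sd^0.62·e^(0.033·RH+0.04·T) = 213.2 μm/a
  sum: 39.94 + 213.2 → r_corr = 253.2 μm/a
Category bounds: 200…700 μm/a bracket r_corr ⇒ CX

CX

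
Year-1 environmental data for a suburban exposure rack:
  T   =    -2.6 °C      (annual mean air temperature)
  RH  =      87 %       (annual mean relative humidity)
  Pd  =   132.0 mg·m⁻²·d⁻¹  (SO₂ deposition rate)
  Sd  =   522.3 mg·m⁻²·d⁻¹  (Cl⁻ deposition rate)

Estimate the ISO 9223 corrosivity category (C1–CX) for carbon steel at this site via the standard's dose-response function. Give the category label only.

carbon steel: T≤10 °C ⇒ hinge +0.150·(-2.6−10) = -1.8900
  SO₂ term: 1.77·132.0^0.52·exp(0.02·87-1.8900) = 19.3
  Cl⁻ term: 0.102·522.3^0.62·exp(0.033·87+0.04·-2.6) = 78.6
  r_corr = 19.3 + 78.6 = 97.9 μm/a
ISO 9223 Table 2 (carbon steel): 80 < 97.9 ≤ 200 μm/a ⇒ C5

C5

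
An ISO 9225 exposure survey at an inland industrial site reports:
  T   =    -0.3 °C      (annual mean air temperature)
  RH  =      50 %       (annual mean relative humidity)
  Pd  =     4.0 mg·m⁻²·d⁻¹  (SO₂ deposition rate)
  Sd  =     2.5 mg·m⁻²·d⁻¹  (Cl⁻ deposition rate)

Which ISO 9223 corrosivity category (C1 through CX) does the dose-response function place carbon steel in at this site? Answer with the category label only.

carbon steel: f(T) = +0.150·(T−10) [T≤10 °C] = -1.5450
  SO₂ term: 1.77·4.0^0.52·exp(0.02·50-1.5450) = 2.11
  Cl⁻ term: 0.102·2.5^0.62·exp(0.033·50+0.04·-0.3) = 0.9262
  r_corr = 2.11 + 0.9262 = 3.037 μm/a
Category bounds: 1.3…25 μm/a bracket r_corr ⇒ C2

C2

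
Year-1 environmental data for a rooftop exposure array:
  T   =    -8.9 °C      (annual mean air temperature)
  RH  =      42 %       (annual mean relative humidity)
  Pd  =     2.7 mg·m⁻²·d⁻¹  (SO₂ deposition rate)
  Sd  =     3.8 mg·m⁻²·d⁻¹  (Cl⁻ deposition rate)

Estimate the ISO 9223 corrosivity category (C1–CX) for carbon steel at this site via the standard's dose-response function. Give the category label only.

carbon steel: temperature factor f = +0.150·(-18.9) = -2.8350
  SO₂ term: 1.77·2.7^0.52·exp(0.02·42-2.8350) = 0.4035
  Sd branch = 0.102·Sd^0.62·e^(0.033·RH+0.04·T) = 0.6537 μm/a
  r_corr = 0.4035 + 0.6537 = 1.057 μm/a
1.06 μm/a falls in (0, 1.3] for carbon steel → category C1

C1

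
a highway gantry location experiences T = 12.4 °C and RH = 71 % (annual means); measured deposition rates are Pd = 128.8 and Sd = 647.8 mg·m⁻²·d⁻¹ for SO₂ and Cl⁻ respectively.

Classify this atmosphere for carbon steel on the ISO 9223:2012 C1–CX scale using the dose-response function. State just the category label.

carbon steel: f(T) = -0.054·(T−10) [T>10 °C] = -0.1296
  Pd branch = 1.77·Pd^0.52·e^(0.02·RH+f) = 80.45 μm/a
  Sd branch = 0.102·Sd^0.62·e^(0.033·RH+0.04·T) = 96.53 μm/a
  sum: 80.45 + 96.53 → r_corr = 177 μm/a
Category bounds: 80…200 μm/a bracket r_corr ⇒ C5

C5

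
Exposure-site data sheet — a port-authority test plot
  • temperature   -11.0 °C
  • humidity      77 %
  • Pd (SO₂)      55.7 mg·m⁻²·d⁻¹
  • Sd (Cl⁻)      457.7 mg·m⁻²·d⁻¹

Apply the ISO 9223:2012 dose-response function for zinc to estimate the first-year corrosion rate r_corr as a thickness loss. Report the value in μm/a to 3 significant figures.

zinc: T≤10 °C ⇒ hinge +0.038·(-11.0−10) = -0.7980
  Pd branch = 0.0129·Pd^0.44·e^(0.046·RH+f) = 1.176 μm/a
  Sd branch = 0.0175·Sd^0.57·e^(0.008·RH+0.085·T) = 0.4179 μm/a
  r_corr = 1.176 + 0.4179 = 1.594 μm/a

r_corr = 1.59 μm/a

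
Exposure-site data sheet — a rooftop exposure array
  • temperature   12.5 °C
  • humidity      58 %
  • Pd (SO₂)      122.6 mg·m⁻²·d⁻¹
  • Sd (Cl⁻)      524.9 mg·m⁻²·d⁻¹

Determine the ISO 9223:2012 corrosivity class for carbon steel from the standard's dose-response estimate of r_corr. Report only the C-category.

C5

carbon steel: T>10 °C ⇒ hinge -0.054·(12.5−10) = -0.1350
  SO₂ term: 1.77·122.6^0.52·exp(0.02·58-0.1350) = 60.14
  Cl⁻ term: 0.102·524.9^0.62·exp(0.033·58+0.04·12.5) = 55.39
  r_corr = 60.14 + 55.39 = 115.5 μm/a
116 μm/a falls in (80, 200] for carbon steel → category C5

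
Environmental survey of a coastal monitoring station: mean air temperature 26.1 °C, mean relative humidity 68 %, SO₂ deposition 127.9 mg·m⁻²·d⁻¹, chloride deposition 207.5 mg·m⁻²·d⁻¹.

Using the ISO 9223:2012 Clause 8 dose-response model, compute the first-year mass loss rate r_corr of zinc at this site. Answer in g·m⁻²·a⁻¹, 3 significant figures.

r_corr = 47.1 g·m⁻²·a⁻¹

zinc: f(T) = -0.071·(T−10) [T>10 °C] = -1.1431
  SO₂ term: 0.0129·127.9^0.44·exp(0.046·68-1.1431) = 0.7937
  Sd branch = 0.0175·Sd^0.57·e^(0.008·RH+0.085·T) = 5.801 μm/a
  r_corr = 0.7937 + 5.801 = 6.594 μm/a
Convert to mass loss: 6.594 μm/a × 7.14 g/cm³ = 47.08 g·m⁻²·a⁻¹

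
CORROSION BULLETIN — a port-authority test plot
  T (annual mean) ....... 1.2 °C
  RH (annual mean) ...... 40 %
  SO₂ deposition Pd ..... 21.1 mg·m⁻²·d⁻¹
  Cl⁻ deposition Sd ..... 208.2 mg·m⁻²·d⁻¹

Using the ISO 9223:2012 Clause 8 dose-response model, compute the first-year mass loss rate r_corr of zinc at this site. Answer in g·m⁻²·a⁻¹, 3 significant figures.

zinc: temperature factor f = +0.038·(-8.8) = -0.3344
  SO₂ term: 0.0129·21.1^0.44·exp(0.046·40-0.3344) = 0.2224
  Sd branch = 0.0175·Sd^0.57·e^(0.008·RH+0.085·T) = 0.5596 μm/a
  r_corr = 0.2224 + 0.5596 = 0.782 μm/a
Convert to mass loss: 0.782 μm/a × 7.14 g/cm³ = 5.583 g·m⁻²·a⁻¹

r_corr = 5.58 g·m⁻²·a⁻¹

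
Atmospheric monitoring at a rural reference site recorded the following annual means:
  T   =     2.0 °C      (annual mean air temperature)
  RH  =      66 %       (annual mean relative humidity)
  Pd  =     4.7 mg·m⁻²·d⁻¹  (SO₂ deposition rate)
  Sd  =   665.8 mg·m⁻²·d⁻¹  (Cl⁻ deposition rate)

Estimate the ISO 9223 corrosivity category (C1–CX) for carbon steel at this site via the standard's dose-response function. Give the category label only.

C4

carbon steel: T≤10 °C ⇒ hinge +0.150·(2.0−10) = -1.2000
  SO₂ term: 1.77·4.7^0.52·exp(0.02·66-1.2000) = 4.463
  Cl⁻ term: 0.102·665.8^0.62·exp(0.033·66+0.04·2.0) = 54.92
  sum: 4.463 + 54.92 → r_corr = 59.38 μm/a
Category bounds: 50…80 μm/a bracket r_corr ⇒ C4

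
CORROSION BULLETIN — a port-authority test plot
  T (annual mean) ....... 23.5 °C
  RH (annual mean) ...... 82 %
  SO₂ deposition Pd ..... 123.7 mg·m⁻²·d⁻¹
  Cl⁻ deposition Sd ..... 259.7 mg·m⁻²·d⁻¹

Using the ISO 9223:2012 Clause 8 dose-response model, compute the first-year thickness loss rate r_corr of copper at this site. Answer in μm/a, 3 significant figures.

r_corr = 3.58 μm/a

copper: temperature factor f = -0.080·(13.5) = -1.0800
  SO₂ term: 0.0053·123.7^0.26·exp(0.059·82-1.0800) = 0.795
  Sd branch = 0.01025·Sd^0.27·e^(0.036·RH+0.049·T) = 2.785 μm/a
  r_corr = 0.795 + 2.785 = 3.58 μm/a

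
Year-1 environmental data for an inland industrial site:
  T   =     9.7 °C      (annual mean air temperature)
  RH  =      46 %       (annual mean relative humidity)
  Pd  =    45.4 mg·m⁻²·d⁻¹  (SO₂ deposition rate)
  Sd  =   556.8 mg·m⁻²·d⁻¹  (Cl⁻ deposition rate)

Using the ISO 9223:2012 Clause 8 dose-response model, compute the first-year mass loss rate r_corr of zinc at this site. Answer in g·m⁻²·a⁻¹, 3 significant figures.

zinc: f(T) = +0.038·(T−10) [T≤10 °C] = -0.0114
  Pd branch = 0.0129·Pd^0.44·e^(0.046·RH+f) = 0.5672 μm/a
  Sd branch = 0.0175·Sd^0.57·e^(0.008·RH+0.085·T) = 2.118 μm/a
  sum: 0.5672 + 2.118 → r_corr = 2.685 μm/a
Convert to mass loss: 2.685 μm/a × 7.14 g/cm³ = 19.17 g·m⁻²·a⁻¹

r_corr = 19.2 g·m⁻²·a⁻¹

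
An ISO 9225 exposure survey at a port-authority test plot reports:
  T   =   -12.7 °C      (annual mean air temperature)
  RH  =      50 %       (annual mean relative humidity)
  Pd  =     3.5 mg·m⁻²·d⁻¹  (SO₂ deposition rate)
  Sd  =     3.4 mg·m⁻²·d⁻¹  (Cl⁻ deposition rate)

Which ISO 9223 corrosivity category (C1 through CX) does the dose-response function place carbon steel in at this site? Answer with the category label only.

carbon steel: f(T) = +0.150·(T−10) [T≤10 °C] = -3.4050
  Pd branch = 1.77·Pd^0.52·e^(0.02·RH+f) = 0.3065 μm/a
  Sd branch = 0.102·Sd^0.62·e^(0.033·RH+0.04·T) = 0.6825 μm/a
  sum: 0.3065 + 0.6825 → r_corr = 0.989 μm/a
0.989 μm/a falls in (0, 1.3] for carbon steel → category C1

C1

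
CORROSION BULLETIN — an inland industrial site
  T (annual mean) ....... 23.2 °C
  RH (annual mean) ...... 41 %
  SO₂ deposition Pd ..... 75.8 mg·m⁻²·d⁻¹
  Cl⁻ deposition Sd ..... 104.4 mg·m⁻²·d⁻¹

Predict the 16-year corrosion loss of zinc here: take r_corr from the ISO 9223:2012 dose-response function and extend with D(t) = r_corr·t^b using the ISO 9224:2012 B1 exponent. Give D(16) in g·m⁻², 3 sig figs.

D(16) = 183 g·m⁻²

zinc: T>10 °C ⇒ hinge -0.071·(23.2−10) = -0.9372
  sulphur-dioxide contribution → 0.2237 μm/a
  chloride contribution → 2.469 μm/a
  total first-year rate 2.693 μm/a
Long-term exponent b (ISO 9224 Table 2, B1) = 0.813
  D(16) = 2.693 × 16^0.813 = 2.693 × 9.527 = 25.66 μm
  Mass loss = 25.66 μm × 7.14 g/cm³ = 183.2 g·m⁻²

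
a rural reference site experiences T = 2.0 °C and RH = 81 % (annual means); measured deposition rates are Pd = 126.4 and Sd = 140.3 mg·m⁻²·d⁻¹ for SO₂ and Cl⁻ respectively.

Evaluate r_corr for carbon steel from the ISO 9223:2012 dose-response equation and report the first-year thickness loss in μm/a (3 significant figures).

carbon steel: f(T) = +0.150·(T−10) [T≤10 °C] = -1.2000
  SO₂ term: 1.77·126.4^0.52·exp(0.02·81-1.2000) = 33.36
  Sd branch = 0.102·Sd^0.62·e^(0.033·RH+0.04·T) = 34.31 μm/a
  r_corr = 33.36 + 34.31 = 67.67 μm/a

r_corr = 67.7 μm/a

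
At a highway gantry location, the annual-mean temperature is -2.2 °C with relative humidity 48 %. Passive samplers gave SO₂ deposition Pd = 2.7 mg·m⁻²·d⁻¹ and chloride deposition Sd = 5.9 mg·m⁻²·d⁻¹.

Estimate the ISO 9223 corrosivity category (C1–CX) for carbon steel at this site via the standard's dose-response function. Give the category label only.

carbon steel: f(T) = +0.150·(T−10) [T≤10 °C] = -1.8300
  sulphur-dioxide contribution → 1.243 μm/a
  chloride contribution → 1.368 μm/a
  ⇒ r_corr(carbon steel) = 2.611 μm/a
2.61 μm/a falls in (1.3, 25] for carbon steel → category C2

C2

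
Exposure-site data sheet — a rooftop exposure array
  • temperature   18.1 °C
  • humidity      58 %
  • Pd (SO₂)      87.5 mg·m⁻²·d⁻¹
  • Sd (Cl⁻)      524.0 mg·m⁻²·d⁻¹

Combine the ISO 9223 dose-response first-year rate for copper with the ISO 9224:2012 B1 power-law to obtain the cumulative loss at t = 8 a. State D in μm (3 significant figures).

copper: f(T) = -0.080·(T−10) [T>10 °C] = -0.6480
  sulphur-dioxide contribution → 0.2716 μm/a
  chloride contribution → 1.089 μm/a
  total first-year rate 1.36 μm/a
Power-law: D(8) = r_corr · 8^0.667
  D(8) = 1.36 × 8^0.667 = 1.36 × 4.003 = 5.445 μm

D(8) = 5.45 μm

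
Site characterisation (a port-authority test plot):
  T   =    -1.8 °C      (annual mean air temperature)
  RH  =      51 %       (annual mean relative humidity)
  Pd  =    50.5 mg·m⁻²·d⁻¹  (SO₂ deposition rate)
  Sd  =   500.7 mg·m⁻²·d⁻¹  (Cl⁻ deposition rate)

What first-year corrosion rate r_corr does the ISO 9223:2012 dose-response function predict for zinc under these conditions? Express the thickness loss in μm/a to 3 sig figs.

r_corr = 1.26 μm/a

zinc: f(T) = +0.038·(T−10) [T≤10 °C] = -0.4484
  sulphur-dioxide contribution → 0.4832 μm/a
  chloride contribution → 0.7808 μm/a
  total first-year rate 1.264 μm/a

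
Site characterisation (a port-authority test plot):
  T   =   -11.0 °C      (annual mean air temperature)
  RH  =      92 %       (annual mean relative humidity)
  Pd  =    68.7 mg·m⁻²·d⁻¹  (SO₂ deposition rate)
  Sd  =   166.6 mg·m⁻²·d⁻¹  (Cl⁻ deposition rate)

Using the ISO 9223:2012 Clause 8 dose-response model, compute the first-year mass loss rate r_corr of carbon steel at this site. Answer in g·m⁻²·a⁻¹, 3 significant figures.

carbon steel: f(T) = +0.150·(T−10) [T≤10 °C] = -3.1500
  Pd branch = 1.77·Pd^0.52·e^(0.02·RH+f) = 4.308 μm/a
  Cl⁻ term: 0.102·166.6^0.62·exp(0.033·92+0.04·-11.0) = 32.62
  r_corr = 4.308 + 32.62 = 36.93 μm/a
Convert to mass loss: 36.93 μm/a × 7.85 g/cm³ = 289.9 g·m⁻²·a⁻¹

r_corr = 290 g·m⁻²·a⁻¹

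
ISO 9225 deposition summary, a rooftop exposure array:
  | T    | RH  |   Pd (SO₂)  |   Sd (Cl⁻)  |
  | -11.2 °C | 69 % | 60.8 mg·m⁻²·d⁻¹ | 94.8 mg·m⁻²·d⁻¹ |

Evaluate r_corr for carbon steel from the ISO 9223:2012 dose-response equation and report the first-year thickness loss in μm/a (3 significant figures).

r_corr = 13.2 μm/a

carbon steel: f(T) = +0.150·(T−10) [T≤10 °C] = -3.1800
  sulphur-dioxide contribution → 2.477 μm/a
  chloride contribution → 10.68 μm/a
  total first-year rate 13.16 μm/a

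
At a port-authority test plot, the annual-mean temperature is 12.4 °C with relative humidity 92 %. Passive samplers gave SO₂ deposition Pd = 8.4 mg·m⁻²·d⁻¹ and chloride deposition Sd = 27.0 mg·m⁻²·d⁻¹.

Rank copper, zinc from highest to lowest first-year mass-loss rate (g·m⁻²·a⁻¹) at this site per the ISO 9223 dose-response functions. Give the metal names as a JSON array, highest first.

copper: temperature factor f = -0.080·(2.4) = -0.1920
  Pd branch = 0.0053·Pd^0.26·e^(0.059·RH+f) = 1.732 μm/a
  Sd branch = 0.01025·Sd^0.27·e^(0.036·RH+0.049·T) = 1.257 μm/a
  sum: 1.732 + 1.257 → r_corr = 2.989 μm/a
  mass loss = 2.989 μm/a × 8.96 g/cm³ = 26.78 g·m⁻²·a⁻¹
zinc: temperature factor f = -0.071·(2.4) = -0.1704
  Pd branch = 0.0129·Pd^0.44·e^(0.046·RH+f) = 1.911 μm/a
  Sd branch = 0.0175·Sd^0.57·e^(0.008·RH+0.085·T) = 0.686 μm/a
  sum: 1.911 + 0.686 → r_corr = 2.597 μm/a
  mass loss = 2.597 μm/a × 7.14 g/cm³ = 18.54 g·m⁻²·a⁻¹
Ordering by g·m⁻²·a⁻¹: copper (26.8) > zinc (18.5)

["copper", "zinc"]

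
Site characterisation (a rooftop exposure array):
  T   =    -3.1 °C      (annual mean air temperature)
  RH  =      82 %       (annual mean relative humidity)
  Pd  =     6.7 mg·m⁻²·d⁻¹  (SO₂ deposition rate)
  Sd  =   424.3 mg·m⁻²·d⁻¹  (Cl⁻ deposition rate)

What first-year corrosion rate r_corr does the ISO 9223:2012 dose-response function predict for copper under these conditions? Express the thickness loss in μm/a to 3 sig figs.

r_corr = 1.07 μm/a

copper: T≤10 °C ⇒ hinge +0.126·(-3.1−10) = -1.6506
  SO₂ term: 0.0053·6.7^0.26·exp(0.059·82-1.6506) = 0.2105
  Cl⁻ term: 0.01025·424.3^0.27·exp(0.036·82+0.049·-3.1) = 0.8635
  sum: 0.2105 + 0.8635 → r_corr = 1.074 μm/a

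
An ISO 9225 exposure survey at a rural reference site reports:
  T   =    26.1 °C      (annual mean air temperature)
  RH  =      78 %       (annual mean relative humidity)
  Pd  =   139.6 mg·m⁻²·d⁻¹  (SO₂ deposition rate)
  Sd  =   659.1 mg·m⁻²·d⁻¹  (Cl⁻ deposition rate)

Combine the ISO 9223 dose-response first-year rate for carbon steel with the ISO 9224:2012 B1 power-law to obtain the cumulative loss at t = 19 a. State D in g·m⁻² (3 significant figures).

D(19) = 9.47e+03 g·m⁻²

carbon steel: temperature factor f = -0.054·(16.1) = -0.8694
  SO₂ term: 1.77·139.6^0.52·exp(0.02·78-0.8694) = 46.05
  Sd branch = 0.102·Sd^0.62·e^(0.033·RH+0.04·T) = 212.6 μm/a
  r_corr = 46.05 + 212.6 = 258.7 μm/a
Power-law: D(19) = r_corr · 19^0.523
  D(19) = 258.7 × 19^0.523 = 258.7 × 4.664 = 1207 μm
  Mass loss = 1207 μm × 7.85 g/cm³ = 9472 g·m⁻²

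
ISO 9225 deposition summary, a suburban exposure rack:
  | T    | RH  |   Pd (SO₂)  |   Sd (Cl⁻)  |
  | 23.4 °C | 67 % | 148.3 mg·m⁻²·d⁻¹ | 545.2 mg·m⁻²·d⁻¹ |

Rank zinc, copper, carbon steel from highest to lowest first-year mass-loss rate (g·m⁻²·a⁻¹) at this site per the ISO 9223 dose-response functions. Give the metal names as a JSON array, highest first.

["carbon steel", "zinc", "copper"]

zinc: T>10 °C ⇒ hinge -0.071·(23.4−10) = -0.9514
  sulphur-dioxide contribution → 0.9799 μm/a
  chloride contribution → 7.934 μm/a
  ⇒ r_corr(zinc) = 8.914 μm/a
  mass loss = 8.914 μm/a × 7.14 g/cm³ = 63.64 g·m⁻²·a⁻¹
copper: temperature factor f = -0.080·(13.4) = -1.0720
  sulphur-dioxide contribution → 0.3467 μm/a
  chloride contribution → 1.973 μm/a
  ⇒ r_corr(copper) = 2.319 μm/a
  mass loss = 2.319 μm/a × 8.96 g/cm³ = 20.78 g·m⁻²·a⁻¹
carbon steel: f(T) = -0.054·(T−10) [T>10 °C] = -0.7236
  sulphur-dioxide contribution → 44.12 μm/a
  chloride contribution → 118 μm/a
  total first-year rate 162.2 μm/a
  mass loss = 162.2 μm/a × 7.85 g/cm³ = 1273 g·m⁻²·a⁻¹
Ordering by g·m⁻²·a⁻¹: carbon steel (1270) > zinc (63.6) > copper (20.8)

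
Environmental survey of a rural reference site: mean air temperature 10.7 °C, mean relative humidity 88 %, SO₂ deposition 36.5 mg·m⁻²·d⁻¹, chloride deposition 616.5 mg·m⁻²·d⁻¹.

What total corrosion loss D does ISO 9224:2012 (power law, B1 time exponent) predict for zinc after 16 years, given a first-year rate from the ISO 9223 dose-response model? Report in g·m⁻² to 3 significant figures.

D(16) = 465 g·m⁻²

zinc: temperature factor f = -0.071·(0.7) = -0.0497
  sulphur-dioxide contribution → 3.423 μm/a
  chloride contribution → 3.42 μm/a
  total first-year rate 6.843 μm/a
Long-term exponent b (ISO 9224 Table 2, B1) = 0.813
  D(16) = 6.843 × 16^0.813 = 6.843 × 9.527 = 65.2 μm
  Mass loss = 65.2 μm × 7.14 g/cm³ = 465.5 g·m⁻²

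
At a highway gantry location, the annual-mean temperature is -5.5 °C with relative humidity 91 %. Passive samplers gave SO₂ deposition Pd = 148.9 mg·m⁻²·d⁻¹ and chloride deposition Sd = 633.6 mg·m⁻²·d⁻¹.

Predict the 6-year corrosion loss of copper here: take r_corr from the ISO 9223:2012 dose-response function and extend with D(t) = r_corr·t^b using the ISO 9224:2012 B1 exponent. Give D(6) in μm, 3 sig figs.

D(6) = 5.87 μm

copper: T≤10 °C ⇒ hinge +0.126·(-5.5−10) = -1.9530
  Pd branch = 0.0053·Pd^0.26·e^(0.059·RH+f) = 0.5926 μm/a
  Sd branch = 0.01025·Sd^0.27·e^(0.036·RH+0.049·T) = 1.183 μm/a
  r_corr = 0.5926 + 1.183 = 1.775 μm/a
Long-term exponent b (ISO 9224 Table 2, B1) = 0.667
  D(6) = 1.775 × 6^0.667 = 1.775 × 3.304 = 5.866 μm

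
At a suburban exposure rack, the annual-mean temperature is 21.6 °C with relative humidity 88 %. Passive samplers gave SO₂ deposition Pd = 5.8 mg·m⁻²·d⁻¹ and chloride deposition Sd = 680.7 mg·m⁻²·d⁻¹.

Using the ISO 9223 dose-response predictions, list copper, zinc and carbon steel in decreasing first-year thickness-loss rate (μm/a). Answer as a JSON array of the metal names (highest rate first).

["carbon steel", "zinc", "copper"]

copper: f(T) = -0.080·(T−10) [T>10 °C] = -0.9280
  Pd branch = 0.0053·Pd^0.26·e^(0.059·RH+f) = 0.5951 μm/a
  Cl⁻ term: 0.01025·680.7^0.27·exp(0.036·88+0.049·21.6) = 4.084
  r_corr = 0.5951 + 4.084 = 4.679 μm/a
zinc: T>10 °C ⇒ hinge -0.071·(21.6−10) = -0.8236
  Pd branch = 0.0129·Pd^0.44·e^(0.046·RH+f) = 0.7028 μm/a
  Cl⁻ term: 0.0175·680.7^0.57·exp(0.008·88+0.085·21.6) = 9.14
  r_corr = 0.7028 + 9.14 = 9.842 μm/a
carbon steel: T>10 °C ⇒ hinge -0.054·(21.6−10) = -0.6264
  Pd branch = 1.77·Pd^0.52·e^(0.02·RH+f) = 13.72 μm/a
  Cl⁻ term: 0.102·680.7^0.62·exp(0.033·88+0.04·21.6) = 252
  sum: 13.72 + 252 → r_corr = 265.7 μm/a
Ordering by μm/a: carbon steel (266) > zinc (9.84) > copper (4.68)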